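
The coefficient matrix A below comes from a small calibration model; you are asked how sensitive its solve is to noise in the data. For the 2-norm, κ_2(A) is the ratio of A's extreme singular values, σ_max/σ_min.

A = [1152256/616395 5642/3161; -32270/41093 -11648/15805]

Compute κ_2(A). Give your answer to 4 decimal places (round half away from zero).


form AᵀA = [9242593444/2248182225 586820864/149878815; 586820864/149878815 931480004/249798025] with trace 4191656/534645 and determinant 38416/66830625
solving λ² − 4191656/534645·λ + 38416/66830625 = 0 gives λ = 196/25, 196/2673225
κ = σ_max/σ_min = (14/5)/(14/1635) = 327.0000

327.0000


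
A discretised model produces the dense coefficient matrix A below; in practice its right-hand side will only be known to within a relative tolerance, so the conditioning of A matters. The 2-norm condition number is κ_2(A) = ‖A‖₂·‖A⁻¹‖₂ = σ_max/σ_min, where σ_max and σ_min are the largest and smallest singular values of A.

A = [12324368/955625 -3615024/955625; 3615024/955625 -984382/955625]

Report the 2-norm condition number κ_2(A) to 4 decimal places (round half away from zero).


AᵀA = [263933512192/1461150625 -76978321056/1461150625; -76978321056/1461150625 22459850308/1461150625]; tr = 458229380/2337841, det = 2458624/2337841
eigenvalues of AᵀA: λ = (tr ± √(tr²−4·det))/2 = 196, 12544/2337841
κ = σ_max/σ_min = 14/(112/1529) = 191.1250

191.1250


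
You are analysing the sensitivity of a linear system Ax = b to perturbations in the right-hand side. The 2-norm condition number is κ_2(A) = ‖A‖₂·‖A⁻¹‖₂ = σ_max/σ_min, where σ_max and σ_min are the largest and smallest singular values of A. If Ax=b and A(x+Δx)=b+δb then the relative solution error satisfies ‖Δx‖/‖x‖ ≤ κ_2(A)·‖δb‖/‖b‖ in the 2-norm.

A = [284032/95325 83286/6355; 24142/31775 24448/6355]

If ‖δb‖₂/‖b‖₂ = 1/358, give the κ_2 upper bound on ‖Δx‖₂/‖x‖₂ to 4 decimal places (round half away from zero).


M = AᵀA = [3352964/354609 1653760/39401; 1653760/39401 7350500/39401]. tr(M)=1695304/8649, det(M)=19600/8649
char-poly roots: 196 and 100/8649
κ = σ_max/σ_min = 14/(10/93) = 130.2000
worst-case relative error ≤ 130.2000 × 1/358 = 0.3637

0.3637


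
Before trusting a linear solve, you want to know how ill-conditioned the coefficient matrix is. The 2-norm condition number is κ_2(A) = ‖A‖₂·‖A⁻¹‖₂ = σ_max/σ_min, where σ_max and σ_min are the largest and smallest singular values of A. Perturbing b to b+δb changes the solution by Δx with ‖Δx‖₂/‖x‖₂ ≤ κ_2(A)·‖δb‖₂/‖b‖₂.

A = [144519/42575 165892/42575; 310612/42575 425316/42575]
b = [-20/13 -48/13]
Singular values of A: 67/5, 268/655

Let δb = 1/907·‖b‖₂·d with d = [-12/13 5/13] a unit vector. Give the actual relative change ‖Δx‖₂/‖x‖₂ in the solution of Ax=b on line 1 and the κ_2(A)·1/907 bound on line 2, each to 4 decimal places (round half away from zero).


0.0361
0.0361

σ_max = 67/5, σ_min = 268/655
κ = σ_max/σ_min = (67/5)/(268/655) = 32.7500
bound on ‖Δx‖/‖x‖: κ·ε = 32.7500·1/907 = 0.0361
solve Ax = b  →  x = [-0.1791 -0.2388]
‖b‖₂ = 4.0000 and ‖x‖₂ = 0.2985
Δx = A⁻¹·δb where δb = 1/907·4.0000·d; ‖Δx‖ = 0.0108
dividing the unrounded norms, ‖Δx‖/‖x‖ = 0.0361
realised/bound = 1 exactly: the bound is attained for this b and d


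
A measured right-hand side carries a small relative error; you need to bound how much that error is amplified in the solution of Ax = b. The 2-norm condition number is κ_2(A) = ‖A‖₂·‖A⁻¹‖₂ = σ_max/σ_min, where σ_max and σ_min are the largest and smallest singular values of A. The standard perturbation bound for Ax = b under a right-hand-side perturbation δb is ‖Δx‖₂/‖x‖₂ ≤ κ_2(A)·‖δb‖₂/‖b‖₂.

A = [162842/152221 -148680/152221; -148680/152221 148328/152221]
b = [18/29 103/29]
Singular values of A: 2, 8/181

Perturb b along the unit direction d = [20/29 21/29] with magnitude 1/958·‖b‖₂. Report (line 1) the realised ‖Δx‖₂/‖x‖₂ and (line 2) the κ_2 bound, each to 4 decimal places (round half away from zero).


σ_max = 2, σ_min = 8/181
κ = σ_max/σ_min = 2/(8/181) = 45.2500
bound on ‖Δx‖/‖x‖: κ·ε = 45.2500·1/958 = 0.0472
solve Ax = b  →  x = [46.0862 49.8405]
‖b‖ = 3.6056, ‖x‖ = 67.8824
Δx = A⁻¹·δb where δb = 1/958·3.6056·d; ‖Δx‖ = 0.0852
realised ‖Δx‖/‖x‖ = 0.0013
tightness: 0.0013 against a bound of 0.0472 (unrounded ratio ≈ 0.0266)

0.0013
0.0472


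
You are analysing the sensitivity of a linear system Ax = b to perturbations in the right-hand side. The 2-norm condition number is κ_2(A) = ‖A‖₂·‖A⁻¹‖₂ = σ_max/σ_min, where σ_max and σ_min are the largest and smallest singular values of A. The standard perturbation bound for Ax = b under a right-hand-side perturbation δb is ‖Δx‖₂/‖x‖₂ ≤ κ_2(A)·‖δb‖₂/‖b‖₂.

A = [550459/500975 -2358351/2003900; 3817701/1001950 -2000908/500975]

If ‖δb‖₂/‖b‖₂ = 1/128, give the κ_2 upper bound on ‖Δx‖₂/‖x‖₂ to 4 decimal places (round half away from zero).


AᵀA = [25258978189/1606246084 -26521459965/1606246084; -26521459965/1606246084 111391911409/6424984336]; tr = 252589565/7639696, det = 279841/30558784
char-poly roots: 529/16 and 529/1909924
κ_2(A) = √(λ_max/λ_min) = √((529/16) / (529/1909924)) = 345.5000
bound on ‖Δx‖/‖x‖: κ·ε = 345.5000·1/128 = 2.6992

2.6992


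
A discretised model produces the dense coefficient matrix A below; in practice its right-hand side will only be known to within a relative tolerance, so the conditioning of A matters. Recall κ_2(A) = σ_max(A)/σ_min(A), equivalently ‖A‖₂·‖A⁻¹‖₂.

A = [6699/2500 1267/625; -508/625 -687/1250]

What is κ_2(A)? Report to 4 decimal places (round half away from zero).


70.0000

M = AᵀA = [78409/10000 14697/2500; 14697/2500 11029/2500]. tr(M)=4901/400, det(M)=49/1600
solving λ² − 4901/400·λ + 49/1600 = 0 gives λ = 49/4, 1/400
κ_2(A) = √(λ_max/λ_min) = √((49/4) / (1/400)) = 70.0000


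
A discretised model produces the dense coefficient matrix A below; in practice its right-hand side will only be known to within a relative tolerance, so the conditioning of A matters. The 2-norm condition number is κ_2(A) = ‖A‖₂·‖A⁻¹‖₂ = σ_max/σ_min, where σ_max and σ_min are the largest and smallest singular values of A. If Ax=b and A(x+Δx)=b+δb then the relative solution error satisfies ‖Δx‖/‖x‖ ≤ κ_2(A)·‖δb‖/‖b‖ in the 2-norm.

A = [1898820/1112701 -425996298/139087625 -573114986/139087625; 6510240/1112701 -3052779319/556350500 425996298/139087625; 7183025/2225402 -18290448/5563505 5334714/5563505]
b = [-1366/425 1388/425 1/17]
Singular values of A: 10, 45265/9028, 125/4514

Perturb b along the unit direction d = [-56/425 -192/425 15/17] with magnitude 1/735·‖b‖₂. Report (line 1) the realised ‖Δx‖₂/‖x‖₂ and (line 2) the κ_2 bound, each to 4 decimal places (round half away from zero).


largest singular value 10, smallest 125/4514
condition number: 10 ÷ (125/4514) = 361.1200
κ_2(A)·‖δb‖/‖b‖ = 0.4913
solve Ax = b  →  x = [26.2880 23.9930 -6.1669]
2-norm of b is 4.5826; of x, 36.1214
Δx = A⁻¹·δb where δb = 1/735·4.5826·d; ‖Δx‖ = 0.2252
dividing the unrounded norms, ‖Δx‖/‖x‖ = 0.0062
tightness: 0.0062 against a bound of 0.4913 (unrounded ratio ≈ 0.0127)

0.0062
0.4913


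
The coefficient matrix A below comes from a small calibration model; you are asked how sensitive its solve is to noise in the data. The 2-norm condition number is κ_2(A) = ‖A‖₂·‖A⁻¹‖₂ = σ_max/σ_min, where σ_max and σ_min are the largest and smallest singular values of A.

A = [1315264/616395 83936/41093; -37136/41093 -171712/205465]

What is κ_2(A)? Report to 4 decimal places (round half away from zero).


M = AᵀA = [12072265984/2248182225 153287680/29975763; 153287680/29975763 1216664576/249798025]. tr(M)=27374848/2673225, det(M)=262144/66830625
char-poly roots: 256/25 and 1024/2673225
κ_2(A) = √(λ_max/λ_min) = √((256/25) / (1024/2673225)) = 163.5000

163.5000


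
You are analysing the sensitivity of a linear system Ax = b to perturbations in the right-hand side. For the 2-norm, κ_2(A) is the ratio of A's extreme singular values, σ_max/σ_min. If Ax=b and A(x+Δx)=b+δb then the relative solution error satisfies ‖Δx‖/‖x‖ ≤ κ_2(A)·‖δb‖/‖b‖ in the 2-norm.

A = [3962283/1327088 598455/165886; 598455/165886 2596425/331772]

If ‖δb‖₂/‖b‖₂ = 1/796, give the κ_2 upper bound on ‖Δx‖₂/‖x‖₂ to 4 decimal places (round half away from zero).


AᵀA = [133637312601/6093988096 29711495385/761748512; 29711495385/761748512 28283793525/380874256]; tr = 2028297609/21086464, det = 36147515625/337383424
char-poly roots: 1521/16 and 23765625/21086464
κ = σ_max/σ_min = (39/4)/(4875/4592) = 9.1840
worst-case relative error ≤ 9.1840 × 1/796 = 0.0115

0.0115


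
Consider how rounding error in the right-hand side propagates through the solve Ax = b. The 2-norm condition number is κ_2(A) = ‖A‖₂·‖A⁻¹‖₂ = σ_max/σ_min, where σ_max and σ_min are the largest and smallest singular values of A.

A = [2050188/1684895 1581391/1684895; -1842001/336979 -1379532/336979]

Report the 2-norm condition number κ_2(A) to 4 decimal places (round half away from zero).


328.7600

form AᵀA = [52961013049/1688799025 39720185568/1688799025; 39720185568/1688799025 29790904801/1688799025] with trace 3310076714/67551961 and determinant 1500625/67551961
solving λ² − 3310076714/67551961·λ + 1500625/67551961 = 0 gives λ = 49, 30625/67551961
σ_max=√49=7, σ_min=√(30625/67551961)=(175/8219) → κ = 328.7600


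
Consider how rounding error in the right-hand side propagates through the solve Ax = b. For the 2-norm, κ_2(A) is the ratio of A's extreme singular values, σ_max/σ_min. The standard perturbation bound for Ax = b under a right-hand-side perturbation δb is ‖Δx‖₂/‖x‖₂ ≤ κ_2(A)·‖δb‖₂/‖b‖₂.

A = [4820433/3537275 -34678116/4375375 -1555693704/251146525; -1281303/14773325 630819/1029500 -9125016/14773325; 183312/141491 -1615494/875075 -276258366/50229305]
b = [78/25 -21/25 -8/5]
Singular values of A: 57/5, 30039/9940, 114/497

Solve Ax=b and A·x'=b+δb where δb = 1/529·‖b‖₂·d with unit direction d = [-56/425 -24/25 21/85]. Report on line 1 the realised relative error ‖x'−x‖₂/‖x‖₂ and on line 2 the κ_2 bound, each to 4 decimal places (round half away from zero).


0.0295
0.0940

σ_max = 57/5, σ_min = 114/497
condition number: (57/5) ÷ (114/497) = 49.7000
perturbation bound = 49.7000·1/529 = 0.0940
solve Ax = b  →  x = [-0.1224 -0.8399 0.5440]
2-norm of b is 3.6056; of x, 1.0081
Δx = A⁻¹·δb where δb = 1/529·3.6056·d; ‖Δx‖ = 0.0297
relative error = 0.0295
tightness: 0.0295 against a bound of 0.0940 (unrounded ratio ≈ 0.3137)


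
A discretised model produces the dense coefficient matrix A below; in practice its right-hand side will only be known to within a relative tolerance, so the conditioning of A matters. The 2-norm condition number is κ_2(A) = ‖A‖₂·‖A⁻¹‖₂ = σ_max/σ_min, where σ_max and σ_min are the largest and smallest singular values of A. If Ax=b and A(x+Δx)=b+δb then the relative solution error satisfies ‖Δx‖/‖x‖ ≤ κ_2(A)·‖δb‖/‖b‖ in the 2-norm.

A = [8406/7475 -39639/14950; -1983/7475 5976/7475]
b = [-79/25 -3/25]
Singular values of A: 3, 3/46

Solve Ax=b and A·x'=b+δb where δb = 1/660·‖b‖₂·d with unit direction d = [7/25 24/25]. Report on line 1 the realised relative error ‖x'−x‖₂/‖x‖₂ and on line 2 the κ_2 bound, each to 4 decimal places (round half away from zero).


0.0048
0.0697

σ_max = 3, σ_min = 3/46
condition number: 3 ÷ (3/46) = 46.0000
bound on ‖Δx‖/‖x‖: κ·ε = 46.0000·1/660 = 0.0697
solve Ax = b  →  x = [-14.5385 -4.9744]
2-norm of b is 3.1623; of x, 15.3659
Δx = A⁻¹·δb where δb = 1/660·3.1623·d; ‖Δx‖ = 0.0735
relative error = 0.0048
so the bound overstates the realised error by a factor of ≈ 14.5774 (computed from the unrounded values)


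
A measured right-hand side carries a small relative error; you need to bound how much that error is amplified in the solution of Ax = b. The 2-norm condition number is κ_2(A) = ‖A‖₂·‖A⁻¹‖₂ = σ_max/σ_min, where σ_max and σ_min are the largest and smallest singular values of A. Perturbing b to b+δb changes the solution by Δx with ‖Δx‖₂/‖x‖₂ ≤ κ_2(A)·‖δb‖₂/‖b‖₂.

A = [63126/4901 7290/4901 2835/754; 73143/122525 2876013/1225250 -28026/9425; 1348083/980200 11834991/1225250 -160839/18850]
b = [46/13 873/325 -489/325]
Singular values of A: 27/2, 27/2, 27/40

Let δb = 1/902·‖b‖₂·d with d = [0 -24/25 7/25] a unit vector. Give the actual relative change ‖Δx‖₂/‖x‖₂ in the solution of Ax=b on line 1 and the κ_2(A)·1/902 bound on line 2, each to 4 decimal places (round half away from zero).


σ_max = 27/2, σ_min = 27/40
condition number: (27/2) ÷ (27/40) = 20.0000
worst-case relative error ≤ 20.0000 × 1/902 = 0.0222
solve Ax = b  →  x = [1.4823 -2.9797 -2.9579]
2-norm of b is 4.6904; of x, 4.4525
re-solving with b+δb shifts x by Δx of norm 0.0077
relative error = 0.0017
realised/bound (from unrounded values) ≈ 0.0780

0.0017
0.0222


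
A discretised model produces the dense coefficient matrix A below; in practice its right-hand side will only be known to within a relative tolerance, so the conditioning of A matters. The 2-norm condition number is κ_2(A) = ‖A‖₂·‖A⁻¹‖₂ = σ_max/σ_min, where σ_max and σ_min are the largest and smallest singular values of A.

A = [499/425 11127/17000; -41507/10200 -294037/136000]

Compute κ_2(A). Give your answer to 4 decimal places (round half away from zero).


184.3200

M = AᵀA = [2986009/166464 21233039/2219520; 21233039/2219520 151010569/29593600]. tr(M)=21234289/921600, det(M)=1/64
λ_max, λ_min = (21234289/921600 ± √450841945175521/849346560000)/2 = 576/25, 25/36864
so κ_2 = √((576/25) / (25/36864)) = 184.3200


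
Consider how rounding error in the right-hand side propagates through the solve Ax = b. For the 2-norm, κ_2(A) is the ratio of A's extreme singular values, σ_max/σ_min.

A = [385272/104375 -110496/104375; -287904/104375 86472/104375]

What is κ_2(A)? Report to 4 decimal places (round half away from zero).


AᵀA = [9252929088/435765625 -2698665984/435765625; -2698665984/435765625 787470912/435765625]; tr = 3212928/139445, det = 331776/17430625
char-poly roots: 576/25 and 576/697225
so κ_2 = √((576/25) / (576/697225)) = 167.0000

167.0000


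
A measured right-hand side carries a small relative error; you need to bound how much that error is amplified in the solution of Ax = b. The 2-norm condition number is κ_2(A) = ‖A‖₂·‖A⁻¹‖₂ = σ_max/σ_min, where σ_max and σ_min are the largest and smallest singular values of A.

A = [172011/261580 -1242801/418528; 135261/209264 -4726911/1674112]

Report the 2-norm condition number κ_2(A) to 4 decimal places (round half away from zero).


form AᵀA = [1106769321/1301766400 -7868300391/2082826240; -7868300391/2082826240 55953099657/3332521984] with trace 874277649/49561600 and determinant 194481/49561600
eigenvalues of AᵀA: λ = (tr ± √(tr²−4·det))/2 = 441/25, 441/1982464
κ = σ_max/σ_min = (21/5)/(21/1408) = 281.6000

281.6000


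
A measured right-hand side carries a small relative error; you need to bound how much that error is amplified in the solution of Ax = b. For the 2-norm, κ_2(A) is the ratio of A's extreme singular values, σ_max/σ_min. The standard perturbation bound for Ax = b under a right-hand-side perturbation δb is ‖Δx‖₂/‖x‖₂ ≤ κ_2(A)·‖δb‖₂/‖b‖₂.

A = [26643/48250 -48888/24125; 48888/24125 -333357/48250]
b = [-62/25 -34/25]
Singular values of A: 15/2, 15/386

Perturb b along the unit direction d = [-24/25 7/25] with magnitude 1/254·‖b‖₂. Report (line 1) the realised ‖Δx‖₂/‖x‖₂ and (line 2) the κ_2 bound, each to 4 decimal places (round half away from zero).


0.0056
0.7598

σ_max = 15/2, σ_min = 15/386
κ_2(A) = (15/2) / (15/386) = 193.0000
worst-case relative error ≤ 193.0000 × 1/254 = 0.7598
solve Ax = b  →  x = [49.3333 14.6667]
‖b‖ = 2.8284, ‖x‖ = 51.4674
with δb = [-0.0107 0.0031], A·Δx = δb → ‖Δx‖ = 0.2866
relative error = 0.0056
so the bound overstates the realised error by a factor of ≈ 136.4734 (computed from the unrounded values)


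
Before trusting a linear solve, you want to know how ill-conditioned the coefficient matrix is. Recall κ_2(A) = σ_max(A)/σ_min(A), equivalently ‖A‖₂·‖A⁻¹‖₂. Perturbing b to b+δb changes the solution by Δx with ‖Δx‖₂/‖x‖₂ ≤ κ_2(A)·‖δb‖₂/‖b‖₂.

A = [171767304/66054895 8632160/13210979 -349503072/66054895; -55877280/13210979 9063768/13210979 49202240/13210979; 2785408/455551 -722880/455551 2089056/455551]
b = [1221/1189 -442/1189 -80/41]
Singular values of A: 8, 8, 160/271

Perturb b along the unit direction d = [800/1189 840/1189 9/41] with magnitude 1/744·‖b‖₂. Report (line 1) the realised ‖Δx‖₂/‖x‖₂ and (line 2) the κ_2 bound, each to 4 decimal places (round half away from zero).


σ_max = 8, σ_min = 160/271
κ = σ_max/σ_min = 8/(160/271) = 13.5500
worst-case relative error ≤ 13.5500 × 1/744 = 0.0182
solve Ax = b  →  x = [-0.1201 0.0549 -0.2463]
‖b‖ = 2.2361, ‖x‖ = 0.2795
re-solving with b+δb shifts x by Δx of norm 0.0051
realised ‖Δx‖/‖x‖ = 0.0182
realised/bound = 1 exactly: the bound is attained for this b and d

0.0182
0.0182


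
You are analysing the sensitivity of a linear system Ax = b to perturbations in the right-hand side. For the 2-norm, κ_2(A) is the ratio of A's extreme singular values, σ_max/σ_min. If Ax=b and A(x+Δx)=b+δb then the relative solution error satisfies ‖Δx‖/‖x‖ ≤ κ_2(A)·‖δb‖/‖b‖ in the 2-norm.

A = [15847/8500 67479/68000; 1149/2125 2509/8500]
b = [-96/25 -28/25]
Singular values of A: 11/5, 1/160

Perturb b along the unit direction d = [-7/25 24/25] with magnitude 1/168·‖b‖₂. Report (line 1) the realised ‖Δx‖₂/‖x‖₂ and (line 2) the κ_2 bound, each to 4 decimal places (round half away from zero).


from the listed singular values, σ₁ = 11/5, σ_n = 1/160
κ = σ_max/σ_min = (11/5)/(1/160) = 352.0000
worst-case relative error ≤ 352.0000 × 1/168 = 2.0952
solve Ax = b  →  x = [-1.6043 -0.8556]
‖b‖₂ = 4.0000 and ‖x‖₂ = 1.8182
δb = ε·‖b‖·d = [-0.0067 0.0229]; solving A·Δx = δb gives ‖Δx‖ = 3.8095
relative error = 2.0952
so the bound is sharp here: realised error equals the bound

2.0952
2.0952


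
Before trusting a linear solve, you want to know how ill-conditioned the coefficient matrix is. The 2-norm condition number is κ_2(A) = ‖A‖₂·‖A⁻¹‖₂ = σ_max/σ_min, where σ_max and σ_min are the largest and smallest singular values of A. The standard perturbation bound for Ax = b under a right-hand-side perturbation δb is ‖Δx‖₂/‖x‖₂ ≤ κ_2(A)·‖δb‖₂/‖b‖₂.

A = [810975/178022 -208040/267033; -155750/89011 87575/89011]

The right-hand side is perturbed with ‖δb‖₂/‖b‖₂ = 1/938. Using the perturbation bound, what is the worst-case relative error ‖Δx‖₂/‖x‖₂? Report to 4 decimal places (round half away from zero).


0.0085

AᵀA = [4465755625/187525636 -247094750/46881409; -247094750/46881409 664527025/421932681]; tr = 25490725/1004004, det = 9765625/1004004
eigenvalues of AᵀA: λ = (tr ± √(tr²−4·det))/2 = 25, 390625/1004004
κ = σ_max/σ_min = 5/(625/1002) = 8.0160
perturbation bound = 8.0160·1/938 = 0.0085


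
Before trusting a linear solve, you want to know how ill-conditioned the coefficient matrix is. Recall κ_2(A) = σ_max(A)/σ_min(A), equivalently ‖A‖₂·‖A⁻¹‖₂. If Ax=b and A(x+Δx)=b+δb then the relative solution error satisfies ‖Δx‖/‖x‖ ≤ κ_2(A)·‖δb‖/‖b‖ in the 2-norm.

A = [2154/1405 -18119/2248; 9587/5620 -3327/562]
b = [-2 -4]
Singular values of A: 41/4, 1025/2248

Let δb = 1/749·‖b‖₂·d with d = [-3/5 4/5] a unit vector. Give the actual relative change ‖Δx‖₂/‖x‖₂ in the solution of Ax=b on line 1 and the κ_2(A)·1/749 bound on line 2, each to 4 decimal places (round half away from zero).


0.0030
0.0300

from the listed singular values, σ₁ = 41/4, σ_n = 1025/2248
κ_2(A) = (41/4) / (1025/2248) = 22.4800
perturbation bound = 22.4800·1/749 = 0.0300
solve Ax = b  →  x = [-4.3650 -0.5821]
‖b‖₂ = 4.4721 and ‖x‖₂ = 4.4037
with δb = [-0.0036 0.0048], A·Δx = δb → ‖Δx‖ = 0.0131
relative error = 0.0030
realised/bound (from unrounded values) ≈ 0.0991


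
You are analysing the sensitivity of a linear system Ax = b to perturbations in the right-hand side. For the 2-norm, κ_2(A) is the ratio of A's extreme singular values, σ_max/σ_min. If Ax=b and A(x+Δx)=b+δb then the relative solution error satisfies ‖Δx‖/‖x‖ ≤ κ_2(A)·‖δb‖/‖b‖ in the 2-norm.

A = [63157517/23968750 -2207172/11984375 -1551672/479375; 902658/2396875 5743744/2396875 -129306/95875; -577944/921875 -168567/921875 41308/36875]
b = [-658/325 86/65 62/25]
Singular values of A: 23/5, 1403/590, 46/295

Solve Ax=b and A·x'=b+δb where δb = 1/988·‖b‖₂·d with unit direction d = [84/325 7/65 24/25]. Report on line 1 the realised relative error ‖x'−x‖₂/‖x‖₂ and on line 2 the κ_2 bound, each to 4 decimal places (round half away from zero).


largest singular value 23/5, smallest 46/295
κ_2(A) = (23/5) / (46/295) = 29.5000
perturbation bound = 29.5000·1/988 = 0.0299
solve Ax = b  →  x = [9.3645 3.6074 8.0435]
‖b‖₂ = 3.4641 and ‖x‖₂ = 12.8610
with δb = [0.0009 0.0004 0.0034], A·Δx = δb → ‖Δx‖ = 0.0225
dividing the unrounded norms, ‖Δx‖/‖x‖ = 0.0017
so the bound overstates the realised error by a factor of ≈ 17.0782 (computed from the unrounded values)

0.0017
0.0299


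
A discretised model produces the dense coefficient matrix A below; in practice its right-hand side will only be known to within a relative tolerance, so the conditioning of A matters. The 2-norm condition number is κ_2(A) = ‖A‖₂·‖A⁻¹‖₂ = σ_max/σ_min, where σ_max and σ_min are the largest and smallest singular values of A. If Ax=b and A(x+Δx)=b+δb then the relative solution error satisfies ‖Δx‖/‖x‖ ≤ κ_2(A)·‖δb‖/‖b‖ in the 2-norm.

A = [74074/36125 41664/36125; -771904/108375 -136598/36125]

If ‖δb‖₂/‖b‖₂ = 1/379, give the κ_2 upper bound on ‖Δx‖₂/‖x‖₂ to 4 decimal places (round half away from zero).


form AᵀA = [1032349444/18792225 36703744/1252815; 36703744/1252815 32631844/2088025] with trace 917672/13005 and determinant 38416/180625
solving λ² − 917672/13005·λ + 38416/180625 = 0 gives λ = 1764/25, 196/65025
κ_2(A) = √(λ_max/λ_min) = √((1764/25) / (196/65025)) = 153.0000
worst-case relative error ≤ 153.0000 × 1/379 = 0.4037

0.4037


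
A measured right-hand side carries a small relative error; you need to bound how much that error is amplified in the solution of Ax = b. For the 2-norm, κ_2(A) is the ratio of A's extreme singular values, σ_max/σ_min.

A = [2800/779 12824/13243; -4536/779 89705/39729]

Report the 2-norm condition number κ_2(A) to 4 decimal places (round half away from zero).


3.5625

form AᵀA = [693056/14801 -143080/14801; -143080/14801 804041/133209] with trace 171745/3249 and determinant 614656/3249
solving λ² − 171745/3249·λ + 614656/3249 = 0 gives λ = 49, 12544/3249
κ_2(A) = √(λ_max/λ_min) = √(49 / (12544/3249)) = 3.5625


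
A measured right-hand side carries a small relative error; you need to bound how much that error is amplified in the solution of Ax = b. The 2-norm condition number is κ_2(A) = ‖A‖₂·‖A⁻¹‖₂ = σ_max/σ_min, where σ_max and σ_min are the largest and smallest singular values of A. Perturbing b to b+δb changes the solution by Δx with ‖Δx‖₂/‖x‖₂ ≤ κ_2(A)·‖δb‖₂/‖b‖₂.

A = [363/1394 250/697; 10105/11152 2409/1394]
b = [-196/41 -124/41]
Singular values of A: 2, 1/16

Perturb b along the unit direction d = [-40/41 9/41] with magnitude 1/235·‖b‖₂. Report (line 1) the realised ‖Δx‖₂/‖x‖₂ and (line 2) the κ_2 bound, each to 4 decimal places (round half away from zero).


largest singular value 2, smallest 1/16
κ_2(A) = 2 / (1/16) = 32.0000
perturbation bound = 32.0000·1/235 = 0.1362
solve Ax = b  →  x = [-57.4118 28.3529]
2-norm of b is 5.6569; of x, 64.0312
Δx = A⁻¹·δb where δb = 1/235·5.6569·d; ‖Δx‖ = 0.3851
realised ‖Δx‖/‖x‖ = 0.0060
realised/bound (from unrounded values) ≈ 0.0442

0.0060
0.1362


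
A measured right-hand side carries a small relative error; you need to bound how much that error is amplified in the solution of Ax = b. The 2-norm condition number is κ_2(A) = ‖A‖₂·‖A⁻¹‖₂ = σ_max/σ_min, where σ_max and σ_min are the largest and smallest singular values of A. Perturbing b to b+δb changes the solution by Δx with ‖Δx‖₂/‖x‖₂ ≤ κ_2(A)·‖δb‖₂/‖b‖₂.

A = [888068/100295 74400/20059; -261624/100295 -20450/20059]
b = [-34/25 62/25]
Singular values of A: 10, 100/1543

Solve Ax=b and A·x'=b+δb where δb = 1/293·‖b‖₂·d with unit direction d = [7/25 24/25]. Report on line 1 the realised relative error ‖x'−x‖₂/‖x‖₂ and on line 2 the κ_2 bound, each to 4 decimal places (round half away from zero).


largest singular value 10, smallest 100/1543
κ = σ_max/σ_min = 10/(100/1543) = 154.3000
perturbation bound = 154.3000·1/293 = 0.5266
solve Ax = b  →  x = [-12.0538 28.4092]
2-norm of b is 2.8284; of x, 30.8606
Δx = A⁻¹·δb where δb = 1/293·2.8284·d; ‖Δx‖ = 0.1490
dividing the unrounded norms, ‖Δx‖/‖x‖ = 0.0048
tightness: 0.0048 against a bound of 0.5266 (unrounded ratio ≈ 0.0092)

0.0048
0.5266


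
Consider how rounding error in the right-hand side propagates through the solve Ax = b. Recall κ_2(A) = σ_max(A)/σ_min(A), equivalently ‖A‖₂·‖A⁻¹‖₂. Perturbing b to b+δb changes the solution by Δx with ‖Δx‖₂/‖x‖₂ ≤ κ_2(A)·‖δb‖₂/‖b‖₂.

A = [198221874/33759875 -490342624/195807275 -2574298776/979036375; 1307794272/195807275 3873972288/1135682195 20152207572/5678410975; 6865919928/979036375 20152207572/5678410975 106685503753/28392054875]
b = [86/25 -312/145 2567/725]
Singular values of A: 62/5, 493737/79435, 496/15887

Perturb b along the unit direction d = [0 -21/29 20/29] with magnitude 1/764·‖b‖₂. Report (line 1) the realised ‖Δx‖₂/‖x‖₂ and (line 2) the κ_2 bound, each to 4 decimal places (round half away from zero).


0.0018
0.5199

largest singular value 62/5, smallest 496/15887
κ_2(A) = (62/5) / (496/15887) = 397.1750
κ_2(A)·‖δb‖/‖b‖ = 0.5199
solve Ax = b  →  x = [0.3694 -93.0186 88.1059]
2-norm of b is 5.3852; of x, 128.1220
with δb = [0.0000 -0.0051 0.0049], A·Δx = δb → ‖Δx‖ = 0.2258
dividing the unrounded norms, ‖Δx‖/‖x‖ = 0.0018
tightness: 0.0018 against a bound of 0.5199 (unrounded ratio ≈ 0.0034)


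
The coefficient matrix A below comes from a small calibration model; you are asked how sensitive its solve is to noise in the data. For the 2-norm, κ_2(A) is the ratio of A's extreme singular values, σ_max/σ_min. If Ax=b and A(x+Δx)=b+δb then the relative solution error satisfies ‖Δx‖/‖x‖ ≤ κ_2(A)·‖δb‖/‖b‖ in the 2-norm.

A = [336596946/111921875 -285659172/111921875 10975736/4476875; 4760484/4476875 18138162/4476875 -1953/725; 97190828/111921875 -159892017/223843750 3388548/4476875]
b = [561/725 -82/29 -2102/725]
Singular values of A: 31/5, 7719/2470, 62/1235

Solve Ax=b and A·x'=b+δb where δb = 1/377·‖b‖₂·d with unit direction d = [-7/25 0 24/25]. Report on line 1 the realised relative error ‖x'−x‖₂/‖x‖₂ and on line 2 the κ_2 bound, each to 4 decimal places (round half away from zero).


σ_max = 31/5, σ_min = 62/1235
condition number: (31/5) ÷ (62/1235) = 123.5000
perturbation bound = 123.5000·1/377 = 0.3276
solve Ax = b  →  x = [9.4972 -34.8476 -47.6129]
‖b‖₂ = 4.1231 and ‖x‖₂ = 59.7624
with δb = [-0.0031 0.0000 0.0105], A·Δx = δb → ‖Δx‖ = 0.2179
realised ‖Δx‖/‖x‖ = 0.0036
tightness: 0.0036 against a bound of 0.3276 (unrounded ratio ≈ 0.0111)

0.0036
0.3276


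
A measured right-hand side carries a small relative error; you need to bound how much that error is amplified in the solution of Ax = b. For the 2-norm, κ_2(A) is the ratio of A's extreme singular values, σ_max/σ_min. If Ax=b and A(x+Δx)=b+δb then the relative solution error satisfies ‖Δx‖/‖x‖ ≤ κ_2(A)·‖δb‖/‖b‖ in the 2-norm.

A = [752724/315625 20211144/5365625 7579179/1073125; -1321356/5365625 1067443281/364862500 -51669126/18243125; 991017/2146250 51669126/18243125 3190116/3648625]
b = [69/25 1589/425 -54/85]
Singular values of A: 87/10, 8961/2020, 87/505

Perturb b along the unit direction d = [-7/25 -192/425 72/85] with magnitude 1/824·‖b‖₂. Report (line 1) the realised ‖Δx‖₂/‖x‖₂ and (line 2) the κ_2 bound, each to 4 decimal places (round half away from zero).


0.0019
0.0613

from the listed singular values, σ₁ = 87/10, σ_n = 87/505
condition number: (87/10) ÷ (87/505) = 50.5000
κ_2(A)·‖δb‖/‖b‖ = 0.0613
solve Ax = b  →  x = [16.7816 -1.5940 -4.4257]
2-norm of b is 4.6904; of x, 17.4284
with δb = [-0.0016 -0.0026 0.0048], A·Δx = δb → ‖Δx‖ = 0.0330
relative error = 0.0019
so the bound overstates the realised error by a factor of ≈ 32.3271 (computed from the unrounded values)


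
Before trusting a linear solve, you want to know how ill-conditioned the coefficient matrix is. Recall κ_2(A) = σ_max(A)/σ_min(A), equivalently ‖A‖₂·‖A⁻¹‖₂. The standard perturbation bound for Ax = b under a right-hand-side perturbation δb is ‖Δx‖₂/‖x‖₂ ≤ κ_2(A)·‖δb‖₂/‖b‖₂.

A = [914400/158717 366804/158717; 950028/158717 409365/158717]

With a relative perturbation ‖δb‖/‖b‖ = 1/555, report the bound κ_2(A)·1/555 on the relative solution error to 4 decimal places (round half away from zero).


0.1422

AᵀA = [2067396624/29953729 861253020/29953729; 861253020/29953729 359244801/29953729]; tr = 14358825/177241, det = 186624/177241
char-poly roots: 81 and 2304/177241
κ_2(A) = √(λ_max/λ_min) = √(81 / (2304/177241)) = 78.9375
perturbation bound = 78.9375·1/555 = 0.1422


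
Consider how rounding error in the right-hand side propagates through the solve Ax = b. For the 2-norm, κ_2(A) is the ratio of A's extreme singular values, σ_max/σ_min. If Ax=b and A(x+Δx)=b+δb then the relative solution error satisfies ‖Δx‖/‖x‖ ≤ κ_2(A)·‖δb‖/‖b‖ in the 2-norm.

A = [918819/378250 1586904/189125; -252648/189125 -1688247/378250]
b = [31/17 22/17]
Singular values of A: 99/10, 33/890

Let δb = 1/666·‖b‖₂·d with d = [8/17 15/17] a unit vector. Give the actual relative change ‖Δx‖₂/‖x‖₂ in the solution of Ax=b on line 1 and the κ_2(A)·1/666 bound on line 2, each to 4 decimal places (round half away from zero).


largest singular value 99/10, smallest 33/890
κ_2(A) = (99/10) / (33/890) = 267.0000
κ_2(A)·‖δb‖/‖b‖ = 0.4009
solve Ax = b  →  x = [-51.7535 15.2000]
‖b‖₂ = 2.2361 and ‖x‖₂ = 53.9395
δb = ε·‖b‖·d = [0.0016 0.0030]; solving A·Δx = δb gives ‖Δx‖ = 0.0905
realised ‖Δx‖/‖x‖ = 0.0017
so the bound overstates the realised error by a factor of ≈ 238.8125 (computed from the unrounded values)

0.0017
0.4009


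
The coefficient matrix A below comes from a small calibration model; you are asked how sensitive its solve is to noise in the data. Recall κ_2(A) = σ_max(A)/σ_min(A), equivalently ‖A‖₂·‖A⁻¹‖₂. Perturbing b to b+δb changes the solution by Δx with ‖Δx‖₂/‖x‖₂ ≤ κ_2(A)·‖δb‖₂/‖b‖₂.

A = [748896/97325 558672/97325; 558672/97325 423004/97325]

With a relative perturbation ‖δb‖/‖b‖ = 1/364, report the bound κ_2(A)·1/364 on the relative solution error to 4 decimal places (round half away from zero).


M = AᵀA = [34918384896/378886225 26188308672/378886225; 26188308672/378886225 19641871504/378886225]. tr(M)=2182410256/15155449, det(M)=3686400/15155449
char-poly roots: 144 and 25600/15155449
σ_max=√144=12, σ_min=√(25600/15155449)=(160/3893) → κ = 291.9750
perturbation bound = 291.9750·1/364 = 0.8021

0.8021


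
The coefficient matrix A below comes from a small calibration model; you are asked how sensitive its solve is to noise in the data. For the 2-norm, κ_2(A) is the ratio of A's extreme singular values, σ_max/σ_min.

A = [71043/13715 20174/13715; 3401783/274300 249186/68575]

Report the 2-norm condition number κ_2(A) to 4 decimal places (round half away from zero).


form AᵀA = [80419945081/445210000 2931949251/55651250; 2931949251/55651250 427623784/27825625] with trace 139619081/712336 and determinant 60025/178084
char-poly roots: 196 and 1225/712336
κ_2(A) = √(λ_max/λ_min) = √(196 / (1225/712336)) = 337.6000

337.6000


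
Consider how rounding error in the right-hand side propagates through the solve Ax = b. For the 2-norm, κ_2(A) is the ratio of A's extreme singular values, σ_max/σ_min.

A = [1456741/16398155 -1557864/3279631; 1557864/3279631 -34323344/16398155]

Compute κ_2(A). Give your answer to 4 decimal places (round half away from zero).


form AᵀA = [37356097801/159964002025 -6631827048/6398560081; -6631827048/6398560081 736921742656/159964002025] with trace 460605497/95160025 and determinant 3748096/2379000625
eigenvalues of AᵀA: λ = (tr ± √(tr²−4·det))/2 = 121/25, 30976/95160025
κ_2(A) = √(λ_max/λ_min) = √((121/25) / (30976/95160025)) = 121.9375

121.9375


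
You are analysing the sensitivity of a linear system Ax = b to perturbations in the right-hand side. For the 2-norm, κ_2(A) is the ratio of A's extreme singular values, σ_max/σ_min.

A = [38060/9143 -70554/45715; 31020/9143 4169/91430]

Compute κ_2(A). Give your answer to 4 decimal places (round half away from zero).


AᵀA = [2410804000/83594449 -524124810/83594449; -524124810/83594449 797153929/334377796]; tr = 6210809/198916, det = 1464100/49729
λ_max, λ_min = (6210809/198916 ± √33914421784881/39567575056)/2 = 121/4, 48400/49729
κ = σ_max/σ_min = (11/2)/(220/223) = 5.5750

5.5750


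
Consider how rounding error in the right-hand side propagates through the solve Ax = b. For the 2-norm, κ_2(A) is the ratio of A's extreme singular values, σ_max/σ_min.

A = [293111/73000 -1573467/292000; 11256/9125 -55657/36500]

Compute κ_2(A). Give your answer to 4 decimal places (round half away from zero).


93.4400

AᵀA = [150436321/8526400 -802071837/34105600; -802071837/34105600 4278482089/136422400]; tr = 267418529/5456896, det = 1500625/5456896
char-poly roots: 49 and 30625/5456896
κ_2(A) = √(λ_max/λ_min) = √(49 / (30625/5456896)) = 93.4400


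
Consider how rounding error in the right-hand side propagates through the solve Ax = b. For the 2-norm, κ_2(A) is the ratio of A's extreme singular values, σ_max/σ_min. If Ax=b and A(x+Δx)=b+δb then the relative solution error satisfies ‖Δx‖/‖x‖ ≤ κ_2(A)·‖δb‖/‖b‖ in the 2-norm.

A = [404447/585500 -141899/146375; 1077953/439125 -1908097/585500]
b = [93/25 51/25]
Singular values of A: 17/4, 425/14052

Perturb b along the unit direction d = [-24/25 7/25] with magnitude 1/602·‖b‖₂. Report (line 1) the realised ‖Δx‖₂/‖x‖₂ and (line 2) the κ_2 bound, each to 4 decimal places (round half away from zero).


from the listed singular values, σ₁ = 17/4, σ_n = 425/14052
κ = σ_max/σ_min = (17/4)/(425/14052) = 140.5200
worst-case relative error ≤ 140.5200 × 1/602 = 0.2334
solve Ax = b  →  x = [-78.9289 -60.0791]
2-norm of b is 4.2426; of x, 99.1931
δb = ε·‖b‖·d = [-0.0068 0.0020]; solving A·Δx = δb gives ‖Δx‖ = 0.2330
relative error = 0.0023
tightness: 0.0023 against a bound of 0.2334 (unrounded ratio ≈ 0.0101)

0.0023
0.2334


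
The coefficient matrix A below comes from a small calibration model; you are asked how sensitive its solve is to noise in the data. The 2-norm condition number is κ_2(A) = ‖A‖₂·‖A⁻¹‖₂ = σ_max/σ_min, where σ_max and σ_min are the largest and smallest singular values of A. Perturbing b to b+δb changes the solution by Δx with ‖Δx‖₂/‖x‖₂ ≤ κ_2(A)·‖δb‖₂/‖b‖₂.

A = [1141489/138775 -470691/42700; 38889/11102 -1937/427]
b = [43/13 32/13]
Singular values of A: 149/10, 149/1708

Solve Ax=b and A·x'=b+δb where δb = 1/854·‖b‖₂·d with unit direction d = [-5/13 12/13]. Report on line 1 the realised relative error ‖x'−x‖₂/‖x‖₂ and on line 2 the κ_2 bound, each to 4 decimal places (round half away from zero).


0.0048
0.2000

σ_max = 149/10, σ_min = 149/1708
condition number: (149/10) ÷ (149/1708) = 170.8000
κ_2(A)·‖δb‖/‖b‖ = 0.2000
solve Ax = b  →  x = [9.3315 6.6631]
2-norm of b is 4.1231; of x, 11.4662
δb = ε·‖b‖·d = [-0.0019 0.0045]; solving A·Δx = δb gives ‖Δx‖ = 0.0553
realised ‖Δx‖/‖x‖ = 0.0048
realised/bound (from unrounded values) ≈ 0.0241


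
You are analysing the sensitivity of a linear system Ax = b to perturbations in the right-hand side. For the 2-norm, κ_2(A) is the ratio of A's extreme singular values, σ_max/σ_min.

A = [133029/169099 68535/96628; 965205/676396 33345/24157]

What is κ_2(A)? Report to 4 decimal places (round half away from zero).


68.6000

AᵀA = [144943101/54589136 1232010/487403; 1232010/487403 2683125/1114064]; tr = 4765797/941192, det = 164025/30118144
λ_max, λ_min = (4765797/941192 ± √1418345229249/55365148804)/2 = 81/16, 2025/1882384
κ = σ_max/σ_min = (9/4)/(45/1372) = 68.6000


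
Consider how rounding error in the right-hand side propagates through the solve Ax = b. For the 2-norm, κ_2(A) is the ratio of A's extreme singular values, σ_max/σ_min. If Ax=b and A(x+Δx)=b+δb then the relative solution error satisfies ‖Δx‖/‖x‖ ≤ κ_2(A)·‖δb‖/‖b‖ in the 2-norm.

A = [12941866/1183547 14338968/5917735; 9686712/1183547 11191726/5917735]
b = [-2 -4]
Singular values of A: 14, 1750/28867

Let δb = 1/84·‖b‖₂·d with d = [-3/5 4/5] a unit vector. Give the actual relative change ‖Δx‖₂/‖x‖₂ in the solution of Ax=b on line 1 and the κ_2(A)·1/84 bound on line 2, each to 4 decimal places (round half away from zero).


from the listed singular values, σ₁ = 14, σ_n = 1750/28867
condition number: 14 ÷ (1750/28867) = 230.9360
worst-case relative error ≤ 230.9360 × 1/84 = 2.7492
solve Ax = b  →  x = [6.9631 -32.2489]
2-norm of b is 4.4721; of x, 32.9921
Δx = A⁻¹·δb where δb = 1/84·4.4721·d; ‖Δx‖ = 0.8782
dividing the unrounded norms, ‖Δx‖/‖x‖ = 0.0266
realised/bound (from unrounded values) ≈ 0.0097

0.0266
2.7492


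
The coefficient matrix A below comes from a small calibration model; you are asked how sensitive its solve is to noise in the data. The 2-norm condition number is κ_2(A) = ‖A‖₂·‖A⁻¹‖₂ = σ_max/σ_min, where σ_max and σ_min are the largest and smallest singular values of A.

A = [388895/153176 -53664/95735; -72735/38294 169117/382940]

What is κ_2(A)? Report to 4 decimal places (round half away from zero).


M = AᵀA = [235885404625/23462886976 -6634077255/2932860872; -6634077255/2932860872 2987110321/5865721744]. tr(M)=147432389/13957696, det(M)=714025/223323136
solving λ² − 147432389/13957696·λ + 714025/223323136 = 0 gives λ = 169/16, 4225/13957696
so κ_2 = √((169/16) / (4225/13957696)) = 186.8000

186.8000
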